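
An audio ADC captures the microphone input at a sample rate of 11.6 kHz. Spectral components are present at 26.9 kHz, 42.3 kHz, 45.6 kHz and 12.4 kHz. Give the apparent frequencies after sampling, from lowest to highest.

0.8 kHz, 3.7 kHz, 4.1 kHz

fs/2 = 5.8 kHz.
26.9 kHz mod fs = 3.7 kHz.
3.7 kHz ≤ fs/2 = 5.8 kHz, appears at 3.7 kHz.
42.3 kHz mod fs = 7.5 kHz.
7.5 kHz > fs/2 = 5.8 kHz, folds to fs − 7.5 kHz = 4.1 kHz.
45.6 kHz mod fs = 10.8 kHz.
10.8 kHz > fs/2 = 5.8 kHz, folds to fs − 10.8 kHz = 0.8 kHz.
12.4 kHz mod fs = 0.8 kHz.
0.8 kHz ≤ fs/2 = 5.8 kHz, appears at 0.8 kHz.
Distinct values: {0.8 kHz, 3.7 kHz, 4.1 kHz}.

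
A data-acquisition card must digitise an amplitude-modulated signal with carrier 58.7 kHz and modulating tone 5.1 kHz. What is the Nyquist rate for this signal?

127.6 kHz

AM sidebands sit at fc ± fm = 53.6 kHz and 63.8 kHz.
Highest-frequency component: 63.8 kHz.
Nyquist rate = 2 × 63.8 kHz = 127.6 kHz.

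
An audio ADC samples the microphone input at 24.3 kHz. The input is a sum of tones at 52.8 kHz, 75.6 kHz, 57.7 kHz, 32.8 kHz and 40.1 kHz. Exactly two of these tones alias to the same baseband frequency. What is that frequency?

8.5 kHz

fs/2 = 12.15 kHz.
52.8 kHz mod fs = 4.2 kHz.
4.2 kHz ≤ fs/2 = 12.15 kHz, appears at 4.2 kHz.
75.6 kHz mod fs = 2.7 kHz.
2.7 kHz ≤ fs/2 = 12.15 kHz, appears at 2.7 kHz.
57.7 kHz mod fs = 9.1 kHz.
9.1 kHz ≤ fs/2 = 12.15 kHz, appears at 9.1 kHz.
32.8 kHz mod fs = 8.5 kHz.
8.5 kHz ≤ fs/2 = 12.15 kHz, appears at 8.5 kHz.
40.1 kHz mod fs = 15.8 kHz.
15.8 kHz > fs/2 = 12.15 kHz, folds to fs − 15.8 kHz = 8.5 kHz.
32.8 kHz and 40.1 kHz both map to 8.5 kHz.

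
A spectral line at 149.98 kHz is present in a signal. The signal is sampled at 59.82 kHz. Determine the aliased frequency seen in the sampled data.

29.48 kHz

149.98 kHz mod fs = 30.34 kHz.
30.34 kHz > fs/2 = 29.91 kHz, folds to fs − 30.34 kHz = 29.48 kHz.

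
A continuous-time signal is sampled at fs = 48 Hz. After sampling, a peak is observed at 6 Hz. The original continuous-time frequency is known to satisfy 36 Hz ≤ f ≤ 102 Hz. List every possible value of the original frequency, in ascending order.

Frequencies that alias to 6 Hz are k·fs ± 6 Hz for integer k ≥ 0.
k=0: 6 Hz.
k=1: 42 Hz, 54 Hz.
k=2: 90 Hz, 102 Hz.
k=3: 138 Hz, 150 Hz.
Within [36 Hz, 102 Hz]: 42 Hz, 54 Hz, 90 Hz, 102 Hz.

42 Hz, 54 Hz, 90 Hz, 102 Hz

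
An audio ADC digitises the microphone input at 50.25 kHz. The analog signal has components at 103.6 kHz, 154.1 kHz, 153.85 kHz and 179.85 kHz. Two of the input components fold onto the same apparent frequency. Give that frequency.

3.1 kHz

fs/2 = 25.125 kHz.
103.6 kHz mod fs = 3.1 kHz.
3.1 kHz ≤ fs/2 = 25.125 kHz, appears at 3.1 kHz.
154.1 kHz mod fs = 3.35 kHz.
3.35 kHz ≤ fs/2 = 25.125 kHz, appears at 3.35 kHz.
153.85 kHz mod fs = 3.1 kHz.
3.1 kHz ≤ fs/2 = 25.125 kHz, appears at 3.1 kHz.
179.85 kHz mod fs = 29.1 kHz.
29.1 kHz > fs/2 = 25.125 kHz, folds to fs − 29.1 kHz = 21.15 kHz.
103.6 kHz and 153.85 kHz both map to 3.1 kHz.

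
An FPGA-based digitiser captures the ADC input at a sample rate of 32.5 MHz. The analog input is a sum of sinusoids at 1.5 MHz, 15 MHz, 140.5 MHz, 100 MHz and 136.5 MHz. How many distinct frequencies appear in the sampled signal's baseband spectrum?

5

fs/2 = 16.25 MHz.
1.5 MHz ≤ fs/2 = 16.25 MHz, passes unchanged.
15 MHz ≤ fs/2 = 16.25 MHz, passes unchanged.
140.5 MHz mod fs = 10.5 MHz.
10.5 MHz ≤ fs/2 = 16.25 MHz, appears at 10.5 MHz.
100 MHz mod fs = 2.5 MHz.
2.5 MHz ≤ fs/2 = 16.25 MHz, appears at 2.5 MHz.
136.5 MHz mod fs = 6.5 MHz.
6.5 MHz ≤ fs/2 = 16.25 MHz, appears at 6.5 MHz.
Distinct values: {1.5 MHz, 2.5 MHz, 6.5 MHz, 10.5 MHz, 15 MHz} → 5.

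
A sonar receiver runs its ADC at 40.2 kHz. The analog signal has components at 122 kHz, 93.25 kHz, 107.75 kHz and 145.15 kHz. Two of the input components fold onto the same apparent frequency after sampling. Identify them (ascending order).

fs/2 = 20.1 kHz.
122 kHz mod fs = 1.4 kHz.
1.4 kHz ≤ fs/2 = 20.1 kHz, appears at 1.4 kHz.
93.25 kHz mod fs = 12.85 kHz.
12.85 kHz ≤ fs/2 = 20.1 kHz, appears at 12.85 kHz.
107.75 kHz mod fs = 27.35 kHz.
27.35 kHz > fs/2 = 20.1 kHz, folds to fs − 27.35 kHz = 12.85 kHz.
145.15 kHz mod fs = 24.55 kHz.
24.55 kHz > fs/2 = 20.1 kHz, folds to fs − 24.55 kHz = 15.65 kHz.
93.25 kHz and 107.75 kHz both map to 12.85 kHz.

93.25 kHz, 107.75 kHz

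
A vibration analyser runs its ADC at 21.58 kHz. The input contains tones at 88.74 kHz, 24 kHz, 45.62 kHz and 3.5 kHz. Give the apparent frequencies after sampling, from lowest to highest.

fs/2 = 10.79 kHz.
88.74 kHz mod fs = 2.42 kHz.
2.42 kHz ≤ fs/2 = 10.79 kHz, appears at 2.42 kHz.
24 kHz mod fs = 2.42 kHz.
2.42 kHz ≤ fs/2 = 10.79 kHz, appears at 2.42 kHz.
45.62 kHz mod fs = 2.46 kHz.
2.46 kHz ≤ fs/2 = 10.79 kHz, appears at 2.46 kHz.
3.5 kHz ≤ fs/2 = 10.79 kHz, passes unchanged.
Distinct values: {2.42 kHz, 2.46 kHz, 3.5 kHz}.

2.42 kHz, 2.46 kHz, 3.5 kHz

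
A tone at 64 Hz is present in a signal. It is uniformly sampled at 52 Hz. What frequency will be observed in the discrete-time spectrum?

64 Hz mod fs = 12 Hz.
12 Hz ≤ fs/2 = 26 Hz, appears at 12 Hz.

12 Hz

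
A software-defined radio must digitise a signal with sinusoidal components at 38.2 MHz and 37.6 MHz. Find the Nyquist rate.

76.4 MHz

Highest-frequency component: 38.2 MHz.
Nyquist rate = 2 × 38.2 MHz = 76.4 MHz.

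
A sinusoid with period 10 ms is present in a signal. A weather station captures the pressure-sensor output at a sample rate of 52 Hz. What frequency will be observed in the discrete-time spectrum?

4 Hz

T = 10 ms → f = 1/T = 100 Hz.
100 Hz mod fs = 48 Hz.
48 Hz > fs/2 = 26 Hz, folds to fs − 48 Hz = 4 Hz.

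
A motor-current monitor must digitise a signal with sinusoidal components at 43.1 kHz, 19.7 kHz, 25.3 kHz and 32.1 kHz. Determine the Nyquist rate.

Highest-frequency component: 43.1 kHz.
Nyquist rate = 2 × 43.1 kHz = 86.2 kHz.

86.2 kHz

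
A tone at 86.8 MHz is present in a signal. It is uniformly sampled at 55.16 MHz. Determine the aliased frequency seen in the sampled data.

23.52 MHz

86.8 MHz mod fs = 31.64 MHz.
31.64 MHz > fs/2 = 27.58 MHz, folds to fs − 31.64 MHz = 23.52 MHz.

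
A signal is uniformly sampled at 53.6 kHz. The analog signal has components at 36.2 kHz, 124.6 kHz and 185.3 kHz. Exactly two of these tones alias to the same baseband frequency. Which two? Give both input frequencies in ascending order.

36.2 kHz, 124.6 kHz

fs/2 = 26.8 kHz.
36.2 kHz > fs/2 = 26.8 kHz, folds to fs − 36.2 kHz = 17.4 kHz.
124.6 kHz mod fs = 17.4 kHz.
17.4 kHz ≤ fs/2 = 26.8 kHz, appears at 17.4 kHz.
185.3 kHz mod fs = 24.5 kHz.
24.5 kHz ≤ fs/2 = 26.8 kHz, appears at 24.5 kHz.
36.2 kHz and 124.6 kHz both map to 17.4 kHz.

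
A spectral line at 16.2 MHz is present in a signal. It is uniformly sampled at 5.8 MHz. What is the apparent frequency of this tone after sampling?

1.2 MHz

16.2 MHz mod fs = 4.6 MHz.
4.6 MHz > fs/2 = 2.9 MHz, folds to fs − 4.6 MHz = 1.2 MHz.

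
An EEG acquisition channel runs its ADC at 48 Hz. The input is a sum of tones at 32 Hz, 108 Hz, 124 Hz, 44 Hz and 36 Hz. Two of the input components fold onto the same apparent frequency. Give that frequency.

12 Hz

fs/2 = 24 Hz.
32 Hz > fs/2 = 24 Hz, folds to fs − 32 Hz = 16 Hz.
108 Hz mod fs = 12 Hz.
12 Hz ≤ fs/2 = 24 Hz, appears at 12 Hz.
124 Hz mod fs = 28 Hz.
28 Hz > fs/2 = 24 Hz, folds to fs − 28 Hz = 20 Hz.
44 Hz > fs/2 = 24 Hz, folds to fs − 44 Hz = 4 Hz.
36 Hz > fs/2 = 24 Hz, folds to fs − 36 Hz = 12 Hz.
36 Hz and 108 Hz both map to 12 Hz.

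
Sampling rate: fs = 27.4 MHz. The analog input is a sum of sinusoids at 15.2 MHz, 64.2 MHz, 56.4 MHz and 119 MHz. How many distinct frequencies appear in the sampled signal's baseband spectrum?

fs/2 = 13.7 MHz.
15.2 MHz > fs/2 = 13.7 MHz, folds to fs − 15.2 MHz = 12.2 MHz.
64.2 MHz mod fs = 9.4 MHz.
9.4 MHz ≤ fs/2 = 13.7 MHz, appears at 9.4 MHz.
56.4 MHz mod fs = 1.6 MHz.
1.6 MHz ≤ fs/2 = 13.7 MHz, appears at 1.6 MHz.
119 MHz mod fs = 9.4 MHz.
9.4 MHz ≤ fs/2 = 13.7 MHz, appears at 9.4 MHz.
Distinct values: {1.6 MHz, 9.4 MHz, 12.2 MHz} → 3.

3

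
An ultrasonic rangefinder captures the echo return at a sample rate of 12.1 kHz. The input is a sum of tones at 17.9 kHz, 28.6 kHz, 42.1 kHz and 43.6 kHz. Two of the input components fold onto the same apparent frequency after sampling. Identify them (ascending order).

17.9 kHz, 42.1 kHz

fs/2 = 6.05 kHz.
17.9 kHz mod fs = 5.8 kHz.
5.8 kHz ≤ fs/2 = 6.05 kHz, appears at 5.8 kHz.
28.6 kHz mod fs = 4.4 kHz.
4.4 kHz ≤ fs/2 = 6.05 kHz, appears at 4.4 kHz.
42.1 kHz mod fs = 5.8 kHz.
5.8 kHz ≤ fs/2 = 6.05 kHz, appears at 5.8 kHz.
43.6 kHz mod fs = 7.3 kHz.
7.3 kHz > fs/2 = 6.05 kHz, folds to fs − 7.3 kHz = 4.8 kHz.
17.9 kHz and 42.1 kHz both map to 5.8 kHz.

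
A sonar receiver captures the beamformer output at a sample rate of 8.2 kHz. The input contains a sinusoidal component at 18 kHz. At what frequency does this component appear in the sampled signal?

18 kHz mod fs = 1.6 kHz.
1.6 kHz ≤ fs/2 = 4.1 kHz, appears at 1.6 kHz.

1.6 kHz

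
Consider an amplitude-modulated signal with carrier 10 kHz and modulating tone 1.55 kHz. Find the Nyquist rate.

23.1 kHz

AM sidebands sit at fc ± fm = 8.45 kHz and 11.55 kHz.
Highest-frequency component: 11.55 kHz.
Nyquist rate = 2 × 11.55 kHz = 23.1 kHz.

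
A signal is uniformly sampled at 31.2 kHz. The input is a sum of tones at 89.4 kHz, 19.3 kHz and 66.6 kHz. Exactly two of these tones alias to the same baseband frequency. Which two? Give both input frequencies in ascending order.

fs/2 = 15.6 kHz.
89.4 kHz mod fs = 27 kHz.
27 kHz > fs/2 = 15.6 kHz, folds to fs − 27 kHz = 4.2 kHz.
19.3 kHz > fs/2 = 15.6 kHz, folds to fs − 19.3 kHz = 11.9 kHz.
66.6 kHz mod fs = 4.2 kHz.
4.2 kHz ≤ fs/2 = 15.6 kHz, appears at 4.2 kHz.
66.6 kHz and 89.4 kHz both map to 4.2 kHz.

66.6 kHz, 89.4 kHz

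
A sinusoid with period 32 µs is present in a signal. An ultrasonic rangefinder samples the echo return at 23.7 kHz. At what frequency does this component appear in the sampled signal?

T = 32 µs → f = 1/T = 31.25 kHz.
31.25 kHz mod fs = 7.55 kHz.
7.55 kHz ≤ fs/2 = 11.85 kHz, appears at 7.55 kHz.

7.55 kHz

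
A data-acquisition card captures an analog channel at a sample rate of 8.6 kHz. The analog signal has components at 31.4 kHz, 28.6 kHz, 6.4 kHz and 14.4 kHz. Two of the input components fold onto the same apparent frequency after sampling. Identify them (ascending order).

fs/2 = 4.3 kHz.
31.4 kHz mod fs = 5.6 kHz.
5.6 kHz > fs/2 = 4.3 kHz, folds to fs − 5.6 kHz = 3 kHz.
28.6 kHz mod fs = 2.8 kHz.
2.8 kHz ≤ fs/2 = 4.3 kHz, appears at 2.8 kHz.
6.4 kHz > fs/2 = 4.3 kHz, folds to fs − 6.4 kHz = 2.2 kHz.
14.4 kHz mod fs = 5.8 kHz.
5.8 kHz > fs/2 = 4.3 kHz, folds to fs − 5.8 kHz = 2.8 kHz.
14.4 kHz and 28.6 kHz both map to 2.8 kHz.

14.4 kHz, 28.6 kHz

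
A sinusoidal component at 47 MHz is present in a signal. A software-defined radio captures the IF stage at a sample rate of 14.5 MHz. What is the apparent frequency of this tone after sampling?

3.5 MHz

47 MHz mod fs = 3.5 MHz.
3.5 MHz ≤ fs/2 = 7.25 MHz, appears at 3.5 MHz.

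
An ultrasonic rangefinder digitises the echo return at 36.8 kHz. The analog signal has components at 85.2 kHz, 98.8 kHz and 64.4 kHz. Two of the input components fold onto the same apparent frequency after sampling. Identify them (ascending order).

85.2 kHz, 98.8 kHz

fs/2 = 18.4 kHz.
85.2 kHz mod fs = 11.6 kHz.
11.6 kHz ≤ fs/2 = 18.4 kHz, appears at 11.6 kHz.
98.8 kHz mod fs = 25.2 kHz.
25.2 kHz > fs/2 = 18.4 kHz, folds to fs − 25.2 kHz = 11.6 kHz.
64.4 kHz mod fs = 27.6 kHz.
27.6 kHz > fs/2 = 18.4 kHz, folds to fs − 27.6 kHz = 9.2 kHz.
85.2 kHz and 98.8 kHz both map to 11.6 kHz.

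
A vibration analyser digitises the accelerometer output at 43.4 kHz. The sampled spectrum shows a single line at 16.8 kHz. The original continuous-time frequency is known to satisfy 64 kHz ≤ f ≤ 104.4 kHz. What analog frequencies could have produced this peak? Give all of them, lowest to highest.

Frequencies that alias to 16.8 kHz are k·fs ± 16.8 kHz for integer k ≥ 0.
k=0: 16.8 kHz.
k=1: 26.6 kHz, 60.2 kHz.
k=2: 70 kHz, 103.6 kHz.
k=3: 113.4 kHz, 147 kHz.
Within [64 kHz, 104.4 kHz]: 70 kHz, 103.6 kHz.

70 kHz, 103.6 kHz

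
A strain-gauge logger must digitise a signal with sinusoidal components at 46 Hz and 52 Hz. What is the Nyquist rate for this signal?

Highest-frequency component: 52 Hz.
Nyquist rate = 2 × 52 Hz = 104 Hz.

104 Hz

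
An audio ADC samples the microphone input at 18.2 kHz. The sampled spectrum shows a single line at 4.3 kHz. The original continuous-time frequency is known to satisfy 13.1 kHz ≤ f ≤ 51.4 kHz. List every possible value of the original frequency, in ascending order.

Frequencies that alias to 4.3 kHz are k·fs ± 4.3 kHz for integer k ≥ 0.
k=0: 4.3 kHz.
k=1: 13.9 kHz, 22.5 kHz.
k=2: 32.1 kHz, 40.7 kHz.
k=3: 50.3 kHz, 58.9 kHz.
k=4: 68.5 kHz, 77.1 kHz.
Within [13.1 kHz, 51.4 kHz]: 13.9 kHz, 22.5 kHz, 32.1 kHz, 40.7 kHz, 50.3 kHz.

13.9 kHz, 22.5 kHz, 32.1 kHz, 40.7 kHz, 50.3 kHz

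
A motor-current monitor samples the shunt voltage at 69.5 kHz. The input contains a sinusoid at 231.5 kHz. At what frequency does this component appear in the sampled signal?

23 kHz

231.5 kHz mod fs = 23 kHz.
23 kHz ≤ fs/2 = 34.75 kHz, appears at 23 kHz.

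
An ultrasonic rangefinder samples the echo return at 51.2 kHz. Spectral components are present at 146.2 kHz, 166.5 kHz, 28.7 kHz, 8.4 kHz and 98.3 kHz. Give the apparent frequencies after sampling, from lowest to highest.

4.1 kHz, 7.4 kHz, 8.4 kHz, 12.9 kHz, 22.5 kHz

fs/2 = 25.6 kHz.
146.2 kHz mod fs = 43.8 kHz.
43.8 kHz > fs/2 = 25.6 kHz, folds to fs − 43.8 kHz = 7.4 kHz.
166.5 kHz mod fs = 12.9 kHz.
12.9 kHz ≤ fs/2 = 25.6 kHz, appears at 12.9 kHz.
28.7 kHz > fs/2 = 25.6 kHz, folds to fs − 28.7 kHz = 22.5 kHz.
8.4 kHz ≤ fs/2 = 25.6 kHz, passes unchanged.
98.3 kHz mod fs = 47.1 kHz.
47.1 kHz > fs/2 = 25.6 kHz, folds to fs − 47.1 kHz = 4.1 kHz.
Distinct values: {4.1 kHz, 7.4 kHz, 8.4 kHz, 12.9 kHz, 22.5 kHz}.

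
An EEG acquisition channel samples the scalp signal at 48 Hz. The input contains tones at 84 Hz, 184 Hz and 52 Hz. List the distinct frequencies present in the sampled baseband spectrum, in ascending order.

fs/2 = 24 Hz.
84 Hz mod fs = 36 Hz.
36 Hz > fs/2 = 24 Hz, folds to fs − 36 Hz = 12 Hz.
184 Hz mod fs = 40 Hz.
40 Hz > fs/2 = 24 Hz, folds to fs − 40 Hz = 8 Hz.
52 Hz mod fs = 4 Hz.
4 Hz ≤ fs/2 = 24 Hz, appears at 4 Hz.
Distinct values: {4 Hz, 8 Hz, 12 Hz}.

4 Hz, 8 Hz, 12 Hz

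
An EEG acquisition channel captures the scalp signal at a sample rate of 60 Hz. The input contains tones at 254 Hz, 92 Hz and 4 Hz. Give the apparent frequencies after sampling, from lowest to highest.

4 Hz, 14 Hz, 28 Hz

fs/2 = 30 Hz.
254 Hz mod fs = 14 Hz.
14 Hz ≤ fs/2 = 30 Hz, appears at 14 Hz.
92 Hz mod fs = 32 Hz.
32 Hz > fs/2 = 30 Hz, folds to fs − 32 Hz = 28 Hz.
4 Hz ≤ fs/2 = 30 Hz, passes unchanged.
Distinct values: {4 Hz, 14 Hz, 28 Hz}.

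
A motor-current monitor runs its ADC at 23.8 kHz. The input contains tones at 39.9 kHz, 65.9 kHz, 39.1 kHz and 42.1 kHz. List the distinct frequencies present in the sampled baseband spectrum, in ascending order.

5.5 kHz, 7.7 kHz, 8.5 kHz

fs/2 = 11.9 kHz.
39.9 kHz mod fs = 16.1 kHz.
16.1 kHz > fs/2 = 11.9 kHz, folds to fs − 16.1 kHz = 7.7 kHz.
65.9 kHz mod fs = 18.3 kHz.
18.3 kHz > fs/2 = 11.9 kHz, folds to fs − 18.3 kHz = 5.5 kHz.
39.1 kHz mod fs = 15.3 kHz.
15.3 kHz > fs/2 = 11.9 kHz, folds to fs − 15.3 kHz = 8.5 kHz.
42.1 kHz mod fs = 18.3 kHz.
18.3 kHz > fs/2 = 11.9 kHz, folds to fs − 18.3 kHz = 5.5 kHz.
Distinct values: {5.5 kHz, 7.7 kHz, 8.5 kHz}.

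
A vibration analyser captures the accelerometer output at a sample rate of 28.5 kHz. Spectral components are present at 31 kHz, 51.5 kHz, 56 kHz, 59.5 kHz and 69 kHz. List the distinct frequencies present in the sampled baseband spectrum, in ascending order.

fs/2 = 14.25 kHz.
31 kHz mod fs = 2.5 kHz.
2.5 kHz ≤ fs/2 = 14.25 kHz, appears at 2.5 kHz.
51.5 kHz mod fs = 23 kHz.
23 kHz > fs/2 = 14.25 kHz, folds to fs − 23 kHz = 5.5 kHz.
56 kHz mod fs = 27.5 kHz.
27.5 kHz > fs/2 = 14.25 kHz, folds to fs − 27.5 kHz = 1 kHz.
59.5 kHz mod fs = 2.5 kHz.
2.5 kHz ≤ fs/2 = 14.25 kHz, appears at 2.5 kHz.
69 kHz mod fs = 12 kHz.
12 kHz ≤ fs/2 = 14.25 kHz, appears at 12 kHz.
Distinct values: {1 kHz, 2.5 kHz, 5.5 kHz, 12 kHz}.

1 kHz, 2.5 kHz, 5.5 kHz, 12 kHz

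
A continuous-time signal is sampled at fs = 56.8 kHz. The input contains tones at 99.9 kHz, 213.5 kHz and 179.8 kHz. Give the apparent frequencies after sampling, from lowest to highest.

fs/2 = 28.4 kHz.
99.9 kHz mod fs = 43.1 kHz.
43.1 kHz > fs/2 = 28.4 kHz, folds to fs − 43.1 kHz = 13.7 kHz.
213.5 kHz mod fs = 43.1 kHz.
43.1 kHz > fs/2 = 28.4 kHz, folds to fs − 43.1 kHz = 13.7 kHz.
179.8 kHz mod fs = 9.4 kHz.
9.4 kHz ≤ fs/2 = 28.4 kHz, appears at 9.4 kHz.
Distinct values: {9.4 kHz, 13.7 kHz}.

9.4 kHz, 13.7 kHz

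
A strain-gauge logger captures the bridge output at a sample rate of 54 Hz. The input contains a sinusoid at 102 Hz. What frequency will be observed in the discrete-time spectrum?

6 Hz

102 Hz mod fs = 48 Hz.
48 Hz > fs/2 = 27 Hz, folds to fs − 48 Hz = 6 Hz.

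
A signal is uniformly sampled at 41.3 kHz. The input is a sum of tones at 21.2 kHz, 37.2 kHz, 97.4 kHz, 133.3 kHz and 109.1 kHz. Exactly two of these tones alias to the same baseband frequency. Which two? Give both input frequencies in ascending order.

fs/2 = 20.65 kHz.
21.2 kHz > fs/2 = 20.65 kHz, folds to fs − 21.2 kHz = 20.1 kHz.
37.2 kHz > fs/2 = 20.65 kHz, folds to fs − 37.2 kHz = 4.1 kHz.
97.4 kHz mod fs = 14.8 kHz.
14.8 kHz ≤ fs/2 = 20.65 kHz, appears at 14.8 kHz.
133.3 kHz mod fs = 9.4 kHz.
9.4 kHz ≤ fs/2 = 20.65 kHz, appears at 9.4 kHz.
109.1 kHz mod fs = 26.5 kHz.
26.5 kHz > fs/2 = 20.65 kHz, folds to fs − 26.5 kHz = 14.8 kHz.
97.4 kHz and 109.1 kHz both map to 14.8 kHz.

97.4 kHz, 109.1 kHz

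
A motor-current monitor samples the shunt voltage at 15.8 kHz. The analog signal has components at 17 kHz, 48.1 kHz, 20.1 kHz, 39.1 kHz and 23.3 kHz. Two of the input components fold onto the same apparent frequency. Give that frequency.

7.5 kHz

fs/2 = 7.9 kHz.
17 kHz mod fs = 1.2 kHz.
1.2 kHz ≤ fs/2 = 7.9 kHz, appears at 1.2 kHz.
48.1 kHz mod fs = 0.7 kHz.
0.7 kHz ≤ fs/2 = 7.9 kHz, appears at 0.7 kHz.
20.1 kHz mod fs = 4.3 kHz.
4.3 kHz ≤ fs/2 = 7.9 kHz, appears at 4.3 kHz.
39.1 kHz mod fs = 7.5 kHz.
7.5 kHz ≤ fs/2 = 7.9 kHz, appears at 7.5 kHz.
23.3 kHz mod fs = 7.5 kHz.
7.5 kHz ≤ fs/2 = 7.9 kHz, appears at 7.5 kHz.
23.3 kHz and 39.1 kHz both map to 7.5 kHz.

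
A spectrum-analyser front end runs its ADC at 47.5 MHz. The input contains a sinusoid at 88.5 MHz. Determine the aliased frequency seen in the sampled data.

88.5 MHz mod fs = 41 MHz.
41 MHz > fs/2 = 23.75 MHz, folds to fs − 41 MHz = 6.5 MHz.

6.5 MHz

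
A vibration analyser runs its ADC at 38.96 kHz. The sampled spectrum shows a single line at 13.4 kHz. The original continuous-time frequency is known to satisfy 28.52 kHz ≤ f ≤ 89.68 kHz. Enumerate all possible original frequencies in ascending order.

52.36 kHz, 64.52 kHz

Frequencies that alias to 13.4 kHz are k·fs ± 13.4 kHz for integer k ≥ 0.
k=0: 13.4 kHz.
k=1: 25.56 kHz, 52.36 kHz.
k=2: 64.52 kHz, 91.32 kHz.
k=3: 103.48 kHz, 130.28 kHz.
Within [28.52 kHz, 89.68 kHz]: 52.36 kHz, 64.52 kHz.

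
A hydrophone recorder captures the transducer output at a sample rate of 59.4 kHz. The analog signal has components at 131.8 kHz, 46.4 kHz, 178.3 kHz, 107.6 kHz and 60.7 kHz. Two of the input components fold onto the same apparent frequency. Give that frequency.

fs/2 = 29.7 kHz.
131.8 kHz mod fs = 13 kHz.
13 kHz ≤ fs/2 = 29.7 kHz, appears at 13 kHz.
46.4 kHz > fs/2 = 29.7 kHz, folds to fs − 46.4 kHz = 13 kHz.
178.3 kHz mod fs = 0.1 kHz.
0.1 kHz ≤ fs/2 = 29.7 kHz, appears at 0.1 kHz.
107.6 kHz mod fs = 48.2 kHz.
48.2 kHz > fs/2 = 29.7 kHz, folds to fs − 48.2 kHz = 11.2 kHz.
60.7 kHz mod fs = 1.3 kHz.
1.3 kHz ≤ fs/2 = 29.7 kHz, appears at 1.3 kHz.
46.4 kHz and 131.8 kHz both map to 13 kHz.

13 kHz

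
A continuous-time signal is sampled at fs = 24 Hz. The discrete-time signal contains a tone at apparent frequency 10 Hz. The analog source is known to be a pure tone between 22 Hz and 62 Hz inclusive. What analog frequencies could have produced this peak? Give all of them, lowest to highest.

34 Hz, 38 Hz, 58 Hz, 62 Hz

Frequencies that alias to 10 Hz are k·fs ± 10 Hz for integer k ≥ 0.
k=0: 10 Hz.
k=1: 14 Hz, 34 Hz.
k=2: 38 Hz, 58 Hz.
k=3: 62 Hz, 82 Hz.
k=4: 86 Hz, 106 Hz.
Within [22 Hz, 62 Hz]: 34 Hz, 38 Hz, 58 Hz, 62 Hz.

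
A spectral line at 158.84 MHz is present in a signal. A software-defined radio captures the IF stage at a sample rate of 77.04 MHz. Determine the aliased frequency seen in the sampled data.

4.76 MHz

158.84 MHz mod fs = 4.76 MHz.
4.76 MHz ≤ fs/2 = 38.52 MHz, appears at 4.76 MHz.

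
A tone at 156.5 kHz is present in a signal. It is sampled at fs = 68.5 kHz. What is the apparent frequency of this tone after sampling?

19.5 kHz

156.5 kHz mod fs = 19.5 kHz.
19.5 kHz ≤ fs/2 = 34.25 kHz, appears at 19.5 kHz.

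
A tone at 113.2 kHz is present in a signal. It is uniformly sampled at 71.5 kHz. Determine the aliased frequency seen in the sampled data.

113.2 kHz mod fs = 41.7 kHz.
41.7 kHz > fs/2 = 35.75 kHz, folds to fs − 41.7 kHz = 29.8 kHz.

29.8 kHz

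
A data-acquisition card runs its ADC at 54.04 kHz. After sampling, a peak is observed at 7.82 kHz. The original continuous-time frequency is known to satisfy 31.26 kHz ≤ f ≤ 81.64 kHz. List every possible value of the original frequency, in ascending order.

46.22 kHz, 61.86 kHz

Frequencies that alias to 7.82 kHz are k·fs ± 7.82 kHz for integer k ≥ 0.
k=0: 7.82 kHz.
k=1: 46.22 kHz, 61.86 kHz.
k=2: 100.26 kHz, 115.9 kHz.
Within [31.26 kHz, 81.64 kHz]: 46.22 kHz, 61.86 kHz.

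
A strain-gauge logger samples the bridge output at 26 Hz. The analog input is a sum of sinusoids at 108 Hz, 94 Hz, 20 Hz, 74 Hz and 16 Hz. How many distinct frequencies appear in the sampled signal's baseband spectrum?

fs/2 = 13 Hz.
108 Hz mod fs = 4 Hz.
4 Hz ≤ fs/2 = 13 Hz, appears at 4 Hz.
94 Hz mod fs = 16 Hz.
16 Hz > fs/2 = 13 Hz, folds to fs − 16 Hz = 10 Hz.
20 Hz > fs/2 = 13 Hz, folds to fs − 20 Hz = 6 Hz.
74 Hz mod fs = 22 Hz.
22 Hz > fs/2 = 13 Hz, folds to fs − 22 Hz = 4 Hz.
16 Hz > fs/2 = 13 Hz, folds to fs − 16 Hz = 10 Hz.
Distinct values: {4 Hz, 6 Hz, 10 Hz} → 3.

3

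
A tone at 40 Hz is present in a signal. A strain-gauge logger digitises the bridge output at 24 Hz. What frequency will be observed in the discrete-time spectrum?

40 Hz mod fs = 16 Hz.
16 Hz > fs/2 = 12 Hz, folds to fs − 16 Hz = 8 Hz.

8 Hz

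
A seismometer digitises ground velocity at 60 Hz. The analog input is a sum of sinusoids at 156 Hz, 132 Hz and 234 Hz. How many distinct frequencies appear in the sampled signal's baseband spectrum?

fs/2 = 30 Hz.
156 Hz mod fs = 36 Hz.
36 Hz > fs/2 = 30 Hz, folds to fs − 36 Hz = 24 Hz.
132 Hz mod fs = 12 Hz.
12 Hz ≤ fs/2 = 30 Hz, appears at 12 Hz.
234 Hz mod fs = 54 Hz.
54 Hz > fs/2 = 30 Hz, folds to fs − 54 Hz = 6 Hz.
Distinct values: {6 Hz, 12 Hz, 24 Hz} → 3.

3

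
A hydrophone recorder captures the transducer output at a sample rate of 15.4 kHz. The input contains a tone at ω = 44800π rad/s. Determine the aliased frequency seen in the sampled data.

ω = 44800π rad/s → f = ω/(2π) = 22400 Hz = 22.4 kHz.
22.4 kHz mod fs = 7 kHz.
7 kHz ≤ fs/2 = 7.7 kHz, appears at 7 kHz.

7 kHz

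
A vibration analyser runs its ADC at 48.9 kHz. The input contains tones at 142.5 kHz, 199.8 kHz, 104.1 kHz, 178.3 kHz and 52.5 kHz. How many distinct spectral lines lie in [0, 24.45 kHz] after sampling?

4

fs/2 = 24.45 kHz.
142.5 kHz mod fs = 44.7 kHz.
44.7 kHz > fs/2 = 24.45 kHz, folds to fs − 44.7 kHz = 4.2 kHz.
199.8 kHz mod fs = 4.2 kHz.
4.2 kHz ≤ fs/2 = 24.45 kHz, appears at 4.2 kHz.
104.1 kHz mod fs = 6.3 kHz.
6.3 kHz ≤ fs/2 = 24.45 kHz, appears at 6.3 kHz.
178.3 kHz mod fs = 31.6 kHz.
31.6 kHz > fs/2 = 24.45 kHz, folds to fs − 31.6 kHz = 17.3 kHz.
52.5 kHz mod fs = 3.6 kHz.
3.6 kHz ≤ fs/2 = 24.45 kHz, appears at 3.6 kHz.
Distinct values: {3.6 kHz, 4.2 kHz, 6.3 kHz, 17.3 kHz} → 4.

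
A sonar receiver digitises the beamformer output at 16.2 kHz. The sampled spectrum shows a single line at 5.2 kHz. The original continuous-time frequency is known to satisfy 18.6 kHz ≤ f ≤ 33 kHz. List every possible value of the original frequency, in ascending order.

Frequencies that alias to 5.2 kHz are k·fs ± 5.2 kHz for integer k ≥ 0.
k=0: 5.2 kHz.
k=1: 11 kHz, 21.4 kHz.
k=2: 27.2 kHz, 37.6 kHz.
k=3: 43.4 kHz, 53.8 kHz.
Within [18.6 kHz, 33 kHz]: 21.4 kHz, 27.2 kHz.

21.4 kHz, 27.2 kHz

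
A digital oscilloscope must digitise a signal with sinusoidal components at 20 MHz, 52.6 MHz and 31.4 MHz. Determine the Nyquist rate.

105.2 MHz

Highest-frequency component: 52.6 MHz.
Nyquist rate = 2 × 52.6 MHz = 105.2 MHz.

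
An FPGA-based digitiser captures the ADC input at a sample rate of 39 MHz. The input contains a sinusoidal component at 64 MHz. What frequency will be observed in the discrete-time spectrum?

64 MHz mod fs = 25 MHz.
25 MHz > fs/2 = 19.5 MHz, folds to fs − 25 MHz = 14 MHz.

14 MHz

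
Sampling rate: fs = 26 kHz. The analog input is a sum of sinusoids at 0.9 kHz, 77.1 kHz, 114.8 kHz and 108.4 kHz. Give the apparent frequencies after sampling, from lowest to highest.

fs/2 = 13 kHz.
0.9 kHz ≤ fs/2 = 13 kHz, passes unchanged.
77.1 kHz mod fs = 25.1 kHz.
25.1 kHz > fs/2 = 13 kHz, folds to fs − 25.1 kHz = 0.9 kHz.
114.8 kHz mod fs = 10.8 kHz.
10.8 kHz ≤ fs/2 = 13 kHz, appears at 10.8 kHz.
108.4 kHz mod fs = 4.4 kHz.
4.4 kHz ≤ fs/2 = 13 kHz, appears at 4.4 kHz.
Distinct values: {0.9 kHz, 4.4 kHz, 10.8 kHz}.

0.9 kHz, 4.4 kHz, 10.8 kHz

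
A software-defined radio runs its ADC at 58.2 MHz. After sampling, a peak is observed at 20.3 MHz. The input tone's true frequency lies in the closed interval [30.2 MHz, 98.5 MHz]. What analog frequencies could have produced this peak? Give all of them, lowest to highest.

Frequencies that alias to 20.3 MHz are k·fs ± 20.3 MHz for integer k ≥ 0.
k=0: 20.3 MHz.
k=1: 37.9 MHz, 78.5 MHz.
k=2: 96.1 MHz, 136.7 MHz.
k=3: 154.3 MHz, 194.9 MHz.
Within [30.2 MHz, 98.5 MHz]: 37.9 MHz, 78.5 MHz, 96.1 MHz.

37.9 MHz, 78.5 MHz, 96.1 MHz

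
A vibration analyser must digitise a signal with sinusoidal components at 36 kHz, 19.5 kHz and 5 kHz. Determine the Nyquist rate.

72 kHz

Highest-frequency component: 36 kHz.
Nyquist rate = 2 × 36 kHz = 72 kHz.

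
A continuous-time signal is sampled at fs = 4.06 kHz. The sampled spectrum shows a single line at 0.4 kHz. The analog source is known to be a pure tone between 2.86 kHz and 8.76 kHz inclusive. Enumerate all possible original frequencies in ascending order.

3.66 kHz, 4.46 kHz, 7.72 kHz, 8.52 kHz

Frequencies that alias to 0.4 kHz are k·fs ± 0.4 kHz for integer k ≥ 0.
k=0: 0.4 kHz.
k=1: 3.66 kHz, 4.46 kHz.
k=2: 7.72 kHz, 8.52 kHz.
k=3: 11.78 kHz, 12.58 kHz.
Within [2.86 kHz, 8.76 kHz]: 3.66 kHz, 4.46 kHz, 7.72 kHz, 8.52 kHz.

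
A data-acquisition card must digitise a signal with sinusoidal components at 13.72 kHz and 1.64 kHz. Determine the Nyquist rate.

Highest-frequency component: 13.72 kHz.
Nyquist rate = 2 × 13.72 kHz = 27.44 kHz.

27.44 kHz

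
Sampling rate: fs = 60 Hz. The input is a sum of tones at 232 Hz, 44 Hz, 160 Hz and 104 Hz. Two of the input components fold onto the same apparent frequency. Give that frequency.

16 Hz

fs/2 = 30 Hz.
232 Hz mod fs = 52 Hz.
52 Hz > fs/2 = 30 Hz, folds to fs − 52 Hz = 8 Hz.
44 Hz > fs/2 = 30 Hz, folds to fs − 44 Hz = 16 Hz.
160 Hz mod fs = 40 Hz.
40 Hz > fs/2 = 30 Hz, folds to fs − 40 Hz = 20 Hz.
104 Hz mod fs = 44 Hz.
44 Hz > fs/2 = 30 Hz, folds to fs − 44 Hz = 16 Hz.
44 Hz and 104 Hz both map to 16 Hz.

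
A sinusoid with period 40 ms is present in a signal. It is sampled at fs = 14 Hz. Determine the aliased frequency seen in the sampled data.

3 Hz

T = 40 ms → f = 1/T = 25 Hz.
25 Hz mod fs = 11 Hz.
11 Hz > fs/2 = 7 Hz, folds to fs − 11 Hz = 3 Hz.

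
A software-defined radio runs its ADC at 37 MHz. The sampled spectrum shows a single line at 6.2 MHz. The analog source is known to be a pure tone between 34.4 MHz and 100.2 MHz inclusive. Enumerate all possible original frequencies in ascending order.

43.2 MHz, 67.8 MHz, 80.2 MHz

Frequencies that alias to 6.2 MHz are k·fs ± 6.2 MHz for integer k ≥ 0.
k=0: 6.2 MHz.
k=1: 30.8 MHz, 43.2 MHz.
k=2: 67.8 MHz, 80.2 MHz.
k=3: 104.8 MHz, 117.2 MHz.
Within [34.4 MHz, 100.2 MHz]: 43.2 MHz, 67.8 MHz, 80.2 MHz.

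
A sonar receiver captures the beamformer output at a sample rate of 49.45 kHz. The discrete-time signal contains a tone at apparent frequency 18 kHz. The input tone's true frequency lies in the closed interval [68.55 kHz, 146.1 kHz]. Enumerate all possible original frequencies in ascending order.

80.9 kHz, 116.9 kHz, 130.35 kHz

Frequencies that alias to 18 kHz are k·fs ± 18 kHz for integer k ≥ 0.
k=0: 18 kHz.
k=1: 31.45 kHz, 67.45 kHz.
k=2: 80.9 kHz, 116.9 kHz.
k=3: 130.35 kHz, 166.35 kHz.
k=4: 179.8 kHz, 215.8 kHz.
Within [68.55 kHz, 146.1 kHz]: 80.9 kHz, 116.9 kHz, 130.35 kHz.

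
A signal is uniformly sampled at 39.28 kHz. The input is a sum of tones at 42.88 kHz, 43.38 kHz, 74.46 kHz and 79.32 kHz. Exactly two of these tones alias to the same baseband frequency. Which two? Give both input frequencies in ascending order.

fs/2 = 19.64 kHz.
42.88 kHz mod fs = 3.6 kHz.
3.6 kHz ≤ fs/2 = 19.64 kHz, appears at 3.6 kHz.
43.38 kHz mod fs = 4.1 kHz.
4.1 kHz ≤ fs/2 = 19.64 kHz, appears at 4.1 kHz.
74.46 kHz mod fs = 35.18 kHz.
35.18 kHz > fs/2 = 19.64 kHz, folds to fs − 35.18 kHz = 4.1 kHz.
79.32 kHz mod fs = 0.76 kHz.
0.76 kHz ≤ fs/2 = 19.64 kHz, appears at 0.76 kHz.
43.38 kHz and 74.46 kHz both map to 4.1 kHz.

43.38 kHz, 74.46 kHz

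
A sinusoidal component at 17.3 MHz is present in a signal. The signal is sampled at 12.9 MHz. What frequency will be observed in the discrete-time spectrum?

17.3 MHz mod fs = 4.4 MHz.
4.4 MHz ≤ fs/2 = 6.45 MHz, appears at 4.4 MHz.

4.4 MHz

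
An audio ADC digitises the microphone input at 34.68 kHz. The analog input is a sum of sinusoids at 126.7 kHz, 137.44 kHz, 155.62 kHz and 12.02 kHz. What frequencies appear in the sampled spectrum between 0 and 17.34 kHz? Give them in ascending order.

fs/2 = 17.34 kHz.
126.7 kHz mod fs = 22.66 kHz.
22.66 kHz > fs/2 = 17.34 kHz, folds to fs − 22.66 kHz = 12.02 kHz.
137.44 kHz mod fs = 33.4 kHz.
33.4 kHz > fs/2 = 17.34 kHz, folds to fs − 33.4 kHz = 1.28 kHz.
155.62 kHz mod fs = 16.9 kHz.
16.9 kHz ≤ fs/2 = 17.34 kHz, appears at 16.9 kHz.
12.02 kHz ≤ fs/2 = 17.34 kHz, passes unchanged.
Distinct values: {1.28 kHz, 12.02 kHz, 16.9 kHz}.

1.28 kHz, 12.02 kHz, 16.9 kHz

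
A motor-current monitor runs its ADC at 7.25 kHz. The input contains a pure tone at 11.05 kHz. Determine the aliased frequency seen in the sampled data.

11.05 kHz mod fs = 3.8 kHz.
3.8 kHz > fs/2 = 3.625 kHz, folds to fs − 3.8 kHz = 3.45 kHz.

3.45 kHz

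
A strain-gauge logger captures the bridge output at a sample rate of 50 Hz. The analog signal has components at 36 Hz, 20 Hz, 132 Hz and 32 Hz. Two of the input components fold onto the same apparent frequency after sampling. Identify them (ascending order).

32 Hz, 132 Hz

fs/2 = 25 Hz.
36 Hz > fs/2 = 25 Hz, folds to fs − 36 Hz = 14 Hz.
20 Hz ≤ fs/2 = 25 Hz, passes unchanged.
132 Hz mod fs = 32 Hz.
32 Hz > fs/2 = 25 Hz, folds to fs − 32 Hz = 18 Hz.
32 Hz > fs/2 = 25 Hz, folds to fs − 32 Hz = 18 Hz.
32 Hz and 132 Hz both map to 18 Hz.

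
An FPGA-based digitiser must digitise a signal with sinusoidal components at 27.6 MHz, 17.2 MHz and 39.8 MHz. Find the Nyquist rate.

79.6 MHz

Highest-frequency component: 39.8 MHz.
Nyquist rate = 2 × 39.8 MHz = 79.6 MHz.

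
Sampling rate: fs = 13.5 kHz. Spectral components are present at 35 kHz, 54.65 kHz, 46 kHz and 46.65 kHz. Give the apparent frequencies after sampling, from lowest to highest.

fs/2 = 6.75 kHz.
35 kHz mod fs = 8 kHz.
8 kHz > fs/2 = 6.75 kHz, folds to fs − 8 kHz = 5.5 kHz.
54.65 kHz mod fs = 0.65 kHz.
0.65 kHz ≤ fs/2 = 6.75 kHz, appears at 0.65 kHz.
46 kHz mod fs = 5.5 kHz.
5.5 kHz ≤ fs/2 = 6.75 kHz, appears at 5.5 kHz.
46.65 kHz mod fs = 6.15 kHz.
6.15 kHz ≤ fs/2 = 6.75 kHz, appears at 6.15 kHz.
Distinct values: {0.65 kHz, 5.5 kHz, 6.15 kHz}.

0.65 kHz, 5.5 kHz, 6.15 kHz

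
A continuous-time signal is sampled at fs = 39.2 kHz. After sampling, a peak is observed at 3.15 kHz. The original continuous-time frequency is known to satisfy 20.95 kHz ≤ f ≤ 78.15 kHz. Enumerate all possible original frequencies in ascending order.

Frequencies that alias to 3.15 kHz are k·fs ± 3.15 kHz for integer k ≥ 0.
k=0: 3.15 kHz.
k=1: 36.05 kHz, 42.35 kHz.
k=2: 75.25 kHz, 81.55 kHz.
k=3: 114.45 kHz, 120.75 kHz.
Within [20.95 kHz, 78.15 kHz]: 36.05 kHz, 42.35 kHz, 75.25 kHz.

36.05 kHz, 42.35 kHz, 75.25 kHz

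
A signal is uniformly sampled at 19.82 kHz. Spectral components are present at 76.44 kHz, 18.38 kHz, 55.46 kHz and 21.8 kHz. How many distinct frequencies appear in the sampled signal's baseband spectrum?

fs/2 = 9.91 kHz.
76.44 kHz mod fs = 16.98 kHz.
16.98 kHz > fs/2 = 9.91 kHz, folds to fs − 16.98 kHz = 2.84 kHz.
18.38 kHz > fs/2 = 9.91 kHz, folds to fs − 18.38 kHz = 1.44 kHz.
55.46 kHz mod fs = 15.82 kHz.
15.82 kHz > fs/2 = 9.91 kHz, folds to fs − 15.82 kHz = 4 kHz.
21.8 kHz mod fs = 1.98 kHz.
1.98 kHz ≤ fs/2 = 9.91 kHz, appears at 1.98 kHz.
Distinct values: {1.44 kHz, 1.98 kHz, 2.84 kHz, 4 kHz} → 4.

4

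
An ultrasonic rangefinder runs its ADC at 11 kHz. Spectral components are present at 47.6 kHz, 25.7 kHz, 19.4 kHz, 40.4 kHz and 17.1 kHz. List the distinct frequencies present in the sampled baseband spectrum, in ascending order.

2.6 kHz, 3.6 kHz, 3.7 kHz, 4.9 kHz

fs/2 = 5.5 kHz.
47.6 kHz mod fs = 3.6 kHz.
3.6 kHz ≤ fs/2 = 5.5 kHz, appears at 3.6 kHz.
25.7 kHz mod fs = 3.7 kHz.
3.7 kHz ≤ fs/2 = 5.5 kHz, appears at 3.7 kHz.
19.4 kHz mod fs = 8.4 kHz.
8.4 kHz > fs/2 = 5.5 kHz, folds to fs − 8.4 kHz = 2.6 kHz.
40.4 kHz mod fs = 7.4 kHz.
7.4 kHz > fs/2 = 5.5 kHz, folds to fs − 7.4 kHz = 3.6 kHz.
17.1 kHz mod fs = 6.1 kHz.
6.1 kHz > fs/2 = 5.5 kHz, folds to fs − 6.1 kHz = 4.9 kHz.
Distinct values: {2.6 kHz, 3.6 kHz, 3.7 kHz, 4.9 kHz}.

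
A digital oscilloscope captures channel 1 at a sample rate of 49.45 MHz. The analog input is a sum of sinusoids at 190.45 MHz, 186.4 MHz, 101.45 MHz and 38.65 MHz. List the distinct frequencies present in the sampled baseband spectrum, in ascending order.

fs/2 = 24.725 MHz.
190.45 MHz mod fs = 42.1 MHz.
42.1 MHz > fs/2 = 24.725 MHz, folds to fs − 42.1 MHz = 7.35 MHz.
186.4 MHz mod fs = 38.05 MHz.
38.05 MHz > fs/2 = 24.725 MHz, folds to fs − 38.05 MHz = 11.4 MHz.
101.45 MHz mod fs = 2.55 MHz.
2.55 MHz ≤ fs/2 = 24.725 MHz, appears at 2.55 MHz.
38.65 MHz > fs/2 = 24.725 MHz, folds to fs − 38.65 MHz = 10.8 MHz.
Distinct values: {2.55 MHz, 7.35 MHz, 10.8 MHz, 11.4 MHz}.

2.55 MHz, 7.35 MHz, 10.8 MHz, 11.4 MHz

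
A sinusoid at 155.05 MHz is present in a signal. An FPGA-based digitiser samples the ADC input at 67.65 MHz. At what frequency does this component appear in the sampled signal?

155.05 MHz mod fs = 19.75 MHz.
19.75 MHz ≤ fs/2 = 33.825 MHz, appears at 19.75 MHz.

19.75 MHz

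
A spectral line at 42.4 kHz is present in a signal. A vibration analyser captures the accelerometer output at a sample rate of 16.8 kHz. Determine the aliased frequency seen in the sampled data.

42.4 kHz mod fs = 8.8 kHz.
8.8 kHz > fs/2 = 8.4 kHz, folds to fs − 8.8 kHz = 8 kHz.

8 kHz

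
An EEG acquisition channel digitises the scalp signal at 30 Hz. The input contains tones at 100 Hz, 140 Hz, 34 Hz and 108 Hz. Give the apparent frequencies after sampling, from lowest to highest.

4 Hz, 10 Hz, 12 Hz

fs/2 = 15 Hz.
100 Hz mod fs = 10 Hz.
10 Hz ≤ fs/2 = 15 Hz, appears at 10 Hz.
140 Hz mod fs = 20 Hz.
20 Hz > fs/2 = 15 Hz, folds to fs − 20 Hz = 10 Hz.
34 Hz mod fs = 4 Hz.
4 Hz ≤ fs/2 = 15 Hz, appears at 4 Hz.
108 Hz mod fs = 18 Hz.
18 Hz > fs/2 = 15 Hz, folds to fs − 18 Hz = 12 Hz.
Distinct values: {4 Hz, 10 Hz, 12 Hz}.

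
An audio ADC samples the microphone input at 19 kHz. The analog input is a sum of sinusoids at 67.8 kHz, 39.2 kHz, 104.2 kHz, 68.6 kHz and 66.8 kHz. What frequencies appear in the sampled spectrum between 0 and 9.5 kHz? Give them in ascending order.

fs/2 = 9.5 kHz.
67.8 kHz mod fs = 10.8 kHz.
10.8 kHz > fs/2 = 9.5 kHz, folds to fs − 10.8 kHz = 8.2 kHz.
39.2 kHz mod fs = 1.2 kHz.
1.2 kHz ≤ fs/2 = 9.5 kHz, appears at 1.2 kHz.
104.2 kHz mod fs = 9.2 kHz.
9.2 kHz ≤ fs/2 = 9.5 kHz, appears at 9.2 kHz.
68.6 kHz mod fs = 11.6 kHz.
11.6 kHz > fs/2 = 9.5 kHz, folds to fs − 11.6 kHz = 7.4 kHz.
66.8 kHz mod fs = 9.8 kHz.
9.8 kHz > fs/2 = 9.5 kHz, folds to fs − 9.8 kHz = 9.2 kHz.
Distinct values: {1.2 kHz, 7.4 kHz, 8.2 kHz, 9.2 kHz}.

1.2 kHz, 7.4 kHz, 8.2 kHz, 9.2 kHz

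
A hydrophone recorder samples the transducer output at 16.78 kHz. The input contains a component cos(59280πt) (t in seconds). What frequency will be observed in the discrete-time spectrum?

3.92 kHz

ω = 59280π rad/s → f = ω/(2π) = 29640 Hz = 29.64 kHz.
29.64 kHz mod fs = 12.86 kHz.
12.86 kHz > fs/2 = 8.39 kHz, folds to fs − 12.86 kHz = 3.92 kHz.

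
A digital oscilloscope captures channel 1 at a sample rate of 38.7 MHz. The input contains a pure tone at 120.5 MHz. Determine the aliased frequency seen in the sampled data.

120.5 MHz mod fs = 4.4 MHz.
4.4 MHz ≤ fs/2 = 19.35 MHz, appears at 4.4 MHz.

4.4 MHz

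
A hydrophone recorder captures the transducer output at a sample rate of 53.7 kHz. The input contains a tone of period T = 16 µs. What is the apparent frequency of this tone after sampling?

T = 16 µs → f = 1/T = 62.5 kHz.
62.5 kHz mod fs = 8.8 kHz.
8.8 kHz ≤ fs/2 = 26.85 kHz, appears at 8.8 kHz.

8.8 kHz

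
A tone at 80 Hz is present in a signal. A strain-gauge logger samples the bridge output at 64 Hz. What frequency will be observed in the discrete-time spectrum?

16 Hz

80 Hz mod fs = 16 Hz.
16 Hz ≤ fs/2 = 32 Hz, appears at 16 Hz.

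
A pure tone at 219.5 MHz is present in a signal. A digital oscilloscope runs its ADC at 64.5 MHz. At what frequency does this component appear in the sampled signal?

26 MHz

219.5 MHz mod fs = 26 MHz.
26 MHz ≤ fs/2 = 32.25 MHz, appears at 26 MHz.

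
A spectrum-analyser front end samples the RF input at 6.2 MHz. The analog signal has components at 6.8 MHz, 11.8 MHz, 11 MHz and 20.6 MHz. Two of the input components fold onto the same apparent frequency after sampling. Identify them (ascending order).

6.8 MHz, 11.8 MHz

fs/2 = 3.1 MHz.
6.8 MHz mod fs = 0.6 MHz.
0.6 MHz ≤ fs/2 = 3.1 MHz, appears at 0.6 MHz.
11.8 MHz mod fs = 5.6 MHz.
5.6 MHz > fs/2 = 3.1 MHz, folds to fs − 5.6 MHz = 0.6 MHz.
11 MHz mod fs = 4.8 MHz.
4.8 MHz > fs/2 = 3.1 MHz, folds to fs − 4.8 MHz = 1.4 MHz.
20.6 MHz mod fs = 2 MHz.
2 MHz ≤ fs/2 = 3.1 MHz, appears at 2 MHz.
6.8 MHz and 11.8 MHz both map to 0.6 MHz.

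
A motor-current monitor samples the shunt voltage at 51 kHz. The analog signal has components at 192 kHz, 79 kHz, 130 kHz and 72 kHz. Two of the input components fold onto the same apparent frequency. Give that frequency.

23 kHz

fs/2 = 25.5 kHz.
192 kHz mod fs = 39 kHz.
39 kHz > fs/2 = 25.5 kHz, folds to fs − 39 kHz = 12 kHz.
79 kHz mod fs = 28 kHz.
28 kHz > fs/2 = 25.5 kHz, folds to fs − 28 kHz = 23 kHz.
130 kHz mod fs = 28 kHz.
28 kHz > fs/2 = 25.5 kHz, folds to fs − 28 kHz = 23 kHz.
72 kHz mod fs = 21 kHz.
21 kHz ≤ fs/2 = 25.5 kHz, appears at 21 kHz.
79 kHz and 130 kHz both map to 23 kHz.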